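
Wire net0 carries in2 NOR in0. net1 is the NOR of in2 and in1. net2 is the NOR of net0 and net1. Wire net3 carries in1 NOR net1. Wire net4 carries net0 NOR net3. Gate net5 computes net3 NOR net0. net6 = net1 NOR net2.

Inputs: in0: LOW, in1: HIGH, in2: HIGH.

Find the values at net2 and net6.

net0 = in2 NOR in0 = HIGH NOR LOW = LOW
net1 = in2 NOR in1 = HIGH NOR HIGH = LOW
net2 = net0 NOR net1 = LOW NOR LOW = HIGH
net6 = net1 NOR net2 = LOW NOR HIGH = LOW

net2 = HIGH, net6 = LOW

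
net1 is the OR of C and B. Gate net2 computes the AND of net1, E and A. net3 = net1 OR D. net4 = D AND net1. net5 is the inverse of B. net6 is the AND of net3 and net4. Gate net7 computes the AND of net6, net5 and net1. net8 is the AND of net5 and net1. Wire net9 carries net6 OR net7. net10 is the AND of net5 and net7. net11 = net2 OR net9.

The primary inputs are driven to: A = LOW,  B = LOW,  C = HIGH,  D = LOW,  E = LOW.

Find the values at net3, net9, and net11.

net1 = C OR B = HIGH OR LOW = HIGH
net2 = net1 AND E AND A = HIGH AND LOW AND LOW = LOW
net3 = net1 OR D = HIGH OR LOW = HIGH
net4 = D AND net1 = LOW AND HIGH = LOW
net5 = NOT B = NOT LOW = HIGH
net6 = net3 AND net4 = HIGH AND LOW = LOW
net7 = net6 AND net5 AND net1 = LOW AND HIGH AND HIGH = LOW
net9 = net6 OR net7 = LOW OR LOW = LOW
net11 = net2 OR net9 = LOW OR LOW = LOW

net3 = HIGH  net9 = LOW  net11 = LOW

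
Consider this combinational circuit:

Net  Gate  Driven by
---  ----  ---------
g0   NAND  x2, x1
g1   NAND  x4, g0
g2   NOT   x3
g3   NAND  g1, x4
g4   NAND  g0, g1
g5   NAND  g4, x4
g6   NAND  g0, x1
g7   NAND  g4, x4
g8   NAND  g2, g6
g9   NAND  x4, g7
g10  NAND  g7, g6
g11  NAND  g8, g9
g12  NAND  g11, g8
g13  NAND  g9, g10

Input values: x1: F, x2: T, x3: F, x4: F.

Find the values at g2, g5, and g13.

g2 = T, g5 = T, g13 = T

g0 = x2 NAND x1 = T NAND F = T
g1 = x4 NAND g0 = F NAND T = T
g2 = NOT x3 = NOT F = T
g4 = g0 NAND g1 = T NAND T = F
g5 = g4 NAND x4 = F NAND F = T
g6 = g0 NAND x1 = T NAND F = T
g7 = g4 NAND x4 = F NAND F = T
g9 = x4 NAND g7 = F NAND T = T
g10 = g7 NAND g6 = T NAND T = F
g13 = g9 NAND g10 = T NAND F = T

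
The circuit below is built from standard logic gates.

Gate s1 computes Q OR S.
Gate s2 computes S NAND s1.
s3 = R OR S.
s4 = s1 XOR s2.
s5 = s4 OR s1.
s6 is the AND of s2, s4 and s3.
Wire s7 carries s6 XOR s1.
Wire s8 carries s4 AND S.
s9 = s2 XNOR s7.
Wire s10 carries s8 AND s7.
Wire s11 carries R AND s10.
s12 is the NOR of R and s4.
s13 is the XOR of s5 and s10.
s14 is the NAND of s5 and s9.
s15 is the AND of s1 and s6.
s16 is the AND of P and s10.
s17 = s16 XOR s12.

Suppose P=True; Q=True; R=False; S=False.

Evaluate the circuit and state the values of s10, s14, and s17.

s10 = False; s14 = False; s17 = True

s1 = Q OR S = True OR False = True
s2 = S NAND s1 = False NAND True = True
s3 = R OR S = False OR False = False
s4 = s1 XOR s2 = True XOR True = False
s5 = s4 OR s1 = False OR True = True
s6 = s2 AND s4 AND s3 = True AND False AND False = False
s7 = s6 XOR s1 = False XOR True = True
s8 = s4 AND S = False AND False = False
s9 = s2 XNOR s7 = True XNOR True = True
s10 = s8 AND s7 = False AND True = False
s12 = R NOR s4 = False NOR False = True
s14 = s5 NAND s9 = True NAND True = False
s16 = P AND s10 = True AND False = False
s17 = s16 XOR s12 = False XOR True = True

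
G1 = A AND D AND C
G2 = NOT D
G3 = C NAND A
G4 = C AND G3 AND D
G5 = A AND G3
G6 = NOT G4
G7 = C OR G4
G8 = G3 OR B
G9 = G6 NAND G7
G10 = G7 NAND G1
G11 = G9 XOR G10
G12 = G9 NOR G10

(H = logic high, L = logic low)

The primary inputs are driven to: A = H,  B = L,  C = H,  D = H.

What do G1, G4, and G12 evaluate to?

G1 = H, G4 = L, G12 = H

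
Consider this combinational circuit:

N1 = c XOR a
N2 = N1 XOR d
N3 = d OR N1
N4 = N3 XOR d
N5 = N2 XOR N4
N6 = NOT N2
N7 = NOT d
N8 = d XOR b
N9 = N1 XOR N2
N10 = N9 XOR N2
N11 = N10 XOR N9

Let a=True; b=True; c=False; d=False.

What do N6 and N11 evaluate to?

N6 = False; N11 = True

N1 = c XOR a = False XOR True = True
N2 = N1 XOR d = True XOR False = True
N6 = NOT N2 = NOT True = False
N9 = N1 XOR N2 = True XOR True = False
N10 = N9 XOR N2 = False XOR True = True
N11 = N10 XOR N9 = True XOR False = True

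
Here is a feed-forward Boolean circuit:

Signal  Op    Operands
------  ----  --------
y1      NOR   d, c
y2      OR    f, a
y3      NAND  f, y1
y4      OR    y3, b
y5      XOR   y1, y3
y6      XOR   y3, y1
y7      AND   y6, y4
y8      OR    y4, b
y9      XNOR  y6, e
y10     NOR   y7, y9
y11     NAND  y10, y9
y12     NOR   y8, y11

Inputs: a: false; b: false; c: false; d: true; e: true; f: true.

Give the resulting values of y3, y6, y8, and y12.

y1 = d NOR c = true NOR false = false
y3 = f NAND y1 = true NAND false = true
y4 = y3 OR b = true OR false = true
y6 = y3 XOR y1 = true XOR false = true
y7 = y6 AND y4 = true AND true = true
y8 = y4 OR b = true OR false = true
y9 = y6 XNOR e = true XNOR true = true
y10 = y7 NOR y9 = true NOR true = false
y11 = y10 NAND y9 = false NAND true = true
y12 = y8 NOR y11 = true NOR true = false

y3 = true  y6 = true  y8 = true  y12 = false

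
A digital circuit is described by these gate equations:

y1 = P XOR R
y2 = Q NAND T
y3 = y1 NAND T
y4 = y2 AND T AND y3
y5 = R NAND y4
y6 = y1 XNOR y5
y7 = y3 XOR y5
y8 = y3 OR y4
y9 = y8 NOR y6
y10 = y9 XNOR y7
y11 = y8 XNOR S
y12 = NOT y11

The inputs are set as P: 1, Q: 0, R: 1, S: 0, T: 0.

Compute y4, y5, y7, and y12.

y4 = 0  y5 = 1  y7 = 0  y12 = 1

y1 = P XOR R = 1 XOR 1 = 0
y2 = Q NAND T = 0 NAND 0 = 1
y3 = y1 NAND T = 0 NAND 0 = 1
y4 = y2 AND T AND y3 = 1 AND 0 AND 1 = 0
y5 = R NAND y4 = 1 NAND 0 = 1
y7 = y3 XOR y5 = 1 XOR 1 = 0
y8 = y3 OR y4 = 1 OR 0 = 1
y11 = y8 XNOR S = 1 XNOR 0 = 0
y12 = NOT y11 = NOT 0 = 1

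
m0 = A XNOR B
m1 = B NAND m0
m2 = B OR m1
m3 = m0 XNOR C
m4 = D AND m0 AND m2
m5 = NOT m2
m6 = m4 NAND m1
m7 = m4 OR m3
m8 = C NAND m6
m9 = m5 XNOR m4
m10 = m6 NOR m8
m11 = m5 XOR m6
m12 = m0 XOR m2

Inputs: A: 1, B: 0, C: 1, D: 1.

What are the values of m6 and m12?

m0 = A XNOR B = 1 XNOR 0 = 0
m1 = B NAND m0 = 0 NAND 0 = 1
m2 = B OR m1 = 0 OR 1 = 1
m4 = D AND m0 AND m2 = 1 AND 0 AND 1 = 0
m6 = m4 NAND m1 = 0 NAND 1 = 1
m12 = m0 XOR m2 = 0 XOR 1 = 1

m6 = 1  m12 = 1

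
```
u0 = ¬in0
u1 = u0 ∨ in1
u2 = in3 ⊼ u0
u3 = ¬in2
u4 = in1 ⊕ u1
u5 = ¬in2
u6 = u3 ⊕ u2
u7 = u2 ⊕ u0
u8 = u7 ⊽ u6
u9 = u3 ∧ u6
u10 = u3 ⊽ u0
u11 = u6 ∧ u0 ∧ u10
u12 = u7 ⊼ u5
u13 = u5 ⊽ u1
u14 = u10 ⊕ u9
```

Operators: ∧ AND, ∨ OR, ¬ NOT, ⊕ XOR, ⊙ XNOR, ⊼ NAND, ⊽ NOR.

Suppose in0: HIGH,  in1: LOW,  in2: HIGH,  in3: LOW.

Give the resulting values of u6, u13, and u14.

u6 = HIGH, u13 = HIGH, u14 = HIGH

u0 = NOT in0 = NOT HIGH = LOW
u1 = u0 OR in1 = LOW OR LOW = LOW
u2 = in3 NAND u0 = LOW NAND LOW = HIGH
u3 = NOT in2 = NOT HIGH = LOW
u5 = NOT in2 = NOT HIGH = LOW
u6 = u3 XOR u2 = LOW XOR HIGH = HIGH
u9 = u3 AND u6 = LOW AND HIGH = LOW
u10 = u3 NOR u0 = LOW NOR LOW = HIGH
u13 = u5 NOR u1 = LOW NOR LOW = HIGH
u14 = u10 XOR u9 = HIGH XOR LOW = HIGH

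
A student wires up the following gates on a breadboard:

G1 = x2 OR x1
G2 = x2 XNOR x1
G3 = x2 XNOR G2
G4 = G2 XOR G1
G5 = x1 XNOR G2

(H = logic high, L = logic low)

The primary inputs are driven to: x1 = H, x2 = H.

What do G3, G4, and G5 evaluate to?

G3 = H, G4 = L, G5 = H

G1 = x2 OR x1 = H OR H = H
G2 = x2 XNOR x1 = H XNOR H = H
G3 = x2 XNOR G2 = H XNOR H = H
G4 = G2 XOR G1 = H XOR H = L
G5 = x1 XNOR G2 = H XNOR H = H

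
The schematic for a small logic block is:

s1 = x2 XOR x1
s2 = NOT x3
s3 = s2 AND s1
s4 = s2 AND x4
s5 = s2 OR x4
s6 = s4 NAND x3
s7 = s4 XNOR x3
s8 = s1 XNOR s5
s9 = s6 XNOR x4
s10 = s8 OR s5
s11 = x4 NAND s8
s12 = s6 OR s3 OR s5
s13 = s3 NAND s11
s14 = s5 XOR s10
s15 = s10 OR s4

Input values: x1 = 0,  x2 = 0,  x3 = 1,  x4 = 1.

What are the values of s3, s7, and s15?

s3 = 0, s7 = 0, s15 = 1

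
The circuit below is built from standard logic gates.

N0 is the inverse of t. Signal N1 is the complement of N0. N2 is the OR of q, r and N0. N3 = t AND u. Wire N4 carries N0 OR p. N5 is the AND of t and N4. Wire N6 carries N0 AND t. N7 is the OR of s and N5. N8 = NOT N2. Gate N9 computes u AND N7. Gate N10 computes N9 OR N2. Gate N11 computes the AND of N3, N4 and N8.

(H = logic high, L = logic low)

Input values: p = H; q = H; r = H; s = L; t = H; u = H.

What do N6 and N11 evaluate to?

N0 = NOT t = NOT H = L
N2 = q OR r OR N0 = H OR H OR L = H
N3 = t AND u = H AND H = H
N4 = N0 OR p = L OR H = H
N6 = N0 AND t = L AND H = L
N8 = NOT N2 = NOT H = L
N11 = N3 AND N4 AND N8 = H AND H AND L = L

N6 = L  N11 = L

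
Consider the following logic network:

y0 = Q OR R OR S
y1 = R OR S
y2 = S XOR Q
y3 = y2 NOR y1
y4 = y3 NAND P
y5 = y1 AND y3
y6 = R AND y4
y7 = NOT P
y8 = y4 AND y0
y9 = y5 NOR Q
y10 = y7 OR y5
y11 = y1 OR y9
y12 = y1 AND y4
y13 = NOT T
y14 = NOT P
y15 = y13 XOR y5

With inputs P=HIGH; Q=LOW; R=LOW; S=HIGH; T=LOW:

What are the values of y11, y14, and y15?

y11 = HIGH, y14 = LOW, y15 = HIGH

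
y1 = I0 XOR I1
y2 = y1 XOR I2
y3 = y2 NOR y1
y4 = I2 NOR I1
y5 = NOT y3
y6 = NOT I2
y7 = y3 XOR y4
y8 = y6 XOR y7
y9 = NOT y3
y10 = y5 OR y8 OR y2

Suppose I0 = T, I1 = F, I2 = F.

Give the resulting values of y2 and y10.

y1 = I0 XOR I1 = T XOR F = T
y2 = y1 XOR I2 = T XOR F = T
y3 = y2 NOR y1 = T NOR T = F
y4 = I2 NOR I1 = F NOR F = T
y5 = NOT y3 = NOT F = T
y6 = NOT I2 = NOT F = T
y7 = y3 XOR y4 = F XOR T = T
y8 = y6 XOR y7 = T XOR T = F
y10 = y5 OR y8 OR y2 = T OR F OR T = T

y2 = T, y10 = T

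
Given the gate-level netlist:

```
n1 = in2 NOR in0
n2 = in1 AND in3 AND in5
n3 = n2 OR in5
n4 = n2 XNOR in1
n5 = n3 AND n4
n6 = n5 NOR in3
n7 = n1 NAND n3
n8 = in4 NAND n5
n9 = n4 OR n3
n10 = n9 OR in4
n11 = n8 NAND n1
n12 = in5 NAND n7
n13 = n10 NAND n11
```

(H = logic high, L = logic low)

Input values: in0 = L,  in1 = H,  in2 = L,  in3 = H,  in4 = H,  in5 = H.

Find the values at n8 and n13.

n1 = in2 NOR in0 = L NOR L = H
n2 = in1 AND in3 AND in5 = H AND H AND H = H
n3 = n2 OR in5 = H OR H = H
n4 = n2 XNOR in1 = H XNOR H = H
n5 = n3 AND n4 = H AND H = H
n8 = in4 NAND n5 = H NAND H = L
n9 = n4 OR n3 = H OR H = H
n10 = n9 OR in4 = H OR H = H
n11 = n8 NAND n1 = L NAND H = H
n13 = n10 NAND n11 = H NAND H = L

n8 = L  n13 = L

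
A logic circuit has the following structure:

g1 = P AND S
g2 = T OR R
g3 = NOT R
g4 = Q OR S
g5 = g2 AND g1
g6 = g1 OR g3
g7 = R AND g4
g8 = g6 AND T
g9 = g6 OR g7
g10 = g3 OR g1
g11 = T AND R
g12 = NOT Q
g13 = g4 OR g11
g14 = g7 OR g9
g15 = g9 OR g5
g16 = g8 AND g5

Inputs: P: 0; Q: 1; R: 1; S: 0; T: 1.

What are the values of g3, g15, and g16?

g1 = P AND S = 0 AND 0 = 0
g2 = T OR R = 1 OR 1 = 1
g3 = NOT R = NOT 1 = 0
g4 = Q OR S = 1 OR 0 = 1
g5 = g2 AND g1 = 1 AND 0 = 0
g6 = g1 OR g3 = 0 OR 0 = 0
g7 = R AND g4 = 1 AND 1 = 1
g8 = g6 AND T = 0 AND 1 = 0
g9 = g6 OR g7 = 0 OR 1 = 1
g15 = g9 OR g5 = 1 OR 0 = 1
g16 = g8 AND g5 = 0 AND 0 = 0

g3 = 0, g15 = 1, g16 = 0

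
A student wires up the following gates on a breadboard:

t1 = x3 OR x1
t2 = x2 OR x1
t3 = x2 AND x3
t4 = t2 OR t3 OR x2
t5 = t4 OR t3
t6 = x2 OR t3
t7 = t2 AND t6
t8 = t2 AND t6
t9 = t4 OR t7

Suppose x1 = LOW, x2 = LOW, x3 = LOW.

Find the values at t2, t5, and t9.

t2 = LOW, t5 = LOW, t9 = LOW

t2 = x2 OR x1 = LOW OR LOW = LOW
t3 = x2 AND x3 = LOW AND LOW = LOW
t4 = t2 OR t3 OR x2 = LOW OR LOW OR LOW = LOW
t5 = t4 OR t3 = LOW OR LOW = LOW
t6 = x2 OR t3 = LOW OR LOW = LOW
t7 = t2 AND t6 = LOW AND LOW = LOW
t9 = t4 OR t7 = LOW OR LOW = LOW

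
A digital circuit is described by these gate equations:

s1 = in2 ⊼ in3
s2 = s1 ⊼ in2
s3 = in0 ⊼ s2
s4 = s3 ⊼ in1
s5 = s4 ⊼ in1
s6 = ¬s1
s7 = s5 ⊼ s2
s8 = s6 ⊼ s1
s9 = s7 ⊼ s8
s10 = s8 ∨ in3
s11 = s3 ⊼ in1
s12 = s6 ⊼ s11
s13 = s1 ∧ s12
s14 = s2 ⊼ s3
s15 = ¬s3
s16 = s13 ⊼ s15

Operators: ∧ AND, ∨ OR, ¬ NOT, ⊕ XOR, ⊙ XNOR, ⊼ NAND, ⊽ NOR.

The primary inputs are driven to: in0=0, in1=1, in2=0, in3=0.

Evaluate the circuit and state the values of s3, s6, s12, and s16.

s3 = 1, s6 = 0, s12 = 1, s16 = 1

s1 = in2 NAND in3 = 0 NAND 0 = 1
s2 = s1 NAND in2 = 1 NAND 0 = 1
s3 = in0 NAND s2 = 0 NAND 1 = 1
s6 = NOT s1 = NOT 1 = 0
s11 = s3 NAND in1 = 1 NAND 1 = 0
s12 = s6 NAND s11 = 0 NAND 0 = 1
s13 = s1 AND s12 = 1 AND 1 = 1
s15 = NOT s3 = NOT 1 = 0
s16 = s13 NAND s15 = 1 NAND 0 = 1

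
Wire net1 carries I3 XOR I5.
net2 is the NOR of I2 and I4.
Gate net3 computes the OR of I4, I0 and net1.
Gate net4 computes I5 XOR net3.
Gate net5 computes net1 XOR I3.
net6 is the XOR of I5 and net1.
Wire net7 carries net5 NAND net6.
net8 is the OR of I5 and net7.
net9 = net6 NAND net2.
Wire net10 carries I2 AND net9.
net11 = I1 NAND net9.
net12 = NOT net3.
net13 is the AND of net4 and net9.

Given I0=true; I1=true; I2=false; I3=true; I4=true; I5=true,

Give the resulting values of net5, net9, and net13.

net1 = I3 XOR I5 = true XOR true = false
net2 = I2 NOR I4 = false NOR true = false
net3 = I4 OR I0 OR net1 = true OR true OR false = true
net4 = I5 XOR net3 = true XOR true = false
net5 = net1 XOR I3 = false XOR true = true
net6 = I5 XOR net1 = true XOR false = true
net9 = net6 NAND net2 = true NAND false = true
net13 = net4 AND net9 = false AND true = false

net5 = true, net9 = true, net13 = false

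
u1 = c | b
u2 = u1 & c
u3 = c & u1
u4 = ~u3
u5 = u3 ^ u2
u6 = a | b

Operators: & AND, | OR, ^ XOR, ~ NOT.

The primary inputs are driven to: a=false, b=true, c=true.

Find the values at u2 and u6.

u1 = c OR b = true OR true = true
u2 = u1 AND c = true AND true = true
u6 = a OR b = false OR true = true

u2 = true  u6 = true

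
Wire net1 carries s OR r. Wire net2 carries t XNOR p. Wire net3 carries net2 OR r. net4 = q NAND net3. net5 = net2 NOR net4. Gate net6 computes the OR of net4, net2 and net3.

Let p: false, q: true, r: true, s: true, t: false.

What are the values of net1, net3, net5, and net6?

net1 = true, net3 = true, net5 = false, net6 = true

net1 = s OR r = true OR true = true
net2 = t XNOR p = false XNOR false = true
net3 = net2 OR r = true OR true = true
net4 = q NAND net3 = true NAND true = false
net5 = net2 NOR net4 = true NOR false = false
net6 = net4 OR net2 OR net3 = false OR true OR true = true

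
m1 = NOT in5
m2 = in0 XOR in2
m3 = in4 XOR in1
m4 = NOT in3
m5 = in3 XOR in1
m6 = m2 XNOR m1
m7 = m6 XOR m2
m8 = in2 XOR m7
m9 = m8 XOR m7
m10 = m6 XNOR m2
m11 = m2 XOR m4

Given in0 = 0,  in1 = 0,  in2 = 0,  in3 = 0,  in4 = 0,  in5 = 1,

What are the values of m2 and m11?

m2 = in0 XOR in2 = 0 XOR 0 = 0
m4 = NOT in3 = NOT 0 = 1
m11 = m2 XOR m4 = 0 XOR 1 = 1

m2 = 0  m11 = 1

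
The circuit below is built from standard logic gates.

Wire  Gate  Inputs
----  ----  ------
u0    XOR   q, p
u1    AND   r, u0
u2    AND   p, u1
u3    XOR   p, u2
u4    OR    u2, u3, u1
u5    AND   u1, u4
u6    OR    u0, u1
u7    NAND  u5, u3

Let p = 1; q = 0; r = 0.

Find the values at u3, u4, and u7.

u3 = 1  u4 = 1  u7 = 1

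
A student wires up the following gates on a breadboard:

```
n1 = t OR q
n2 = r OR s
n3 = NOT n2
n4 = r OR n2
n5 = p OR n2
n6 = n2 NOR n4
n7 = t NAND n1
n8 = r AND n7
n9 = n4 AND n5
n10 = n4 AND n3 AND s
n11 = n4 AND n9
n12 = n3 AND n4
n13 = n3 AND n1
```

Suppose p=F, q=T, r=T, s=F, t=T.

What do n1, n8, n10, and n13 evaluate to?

n1 = T; n8 = F; n10 = F; n13 = F

n1 = t OR q = T OR T = T
n2 = r OR s = T OR F = T
n3 = NOT n2 = NOT T = F
n4 = r OR n2 = T OR T = T
n7 = t NAND n1 = T NAND T = F
n8 = r AND n7 = T AND F = F
n10 = n4 AND n3 AND s = T AND F AND F = F
n13 = n3 AND n1 = F AND T = F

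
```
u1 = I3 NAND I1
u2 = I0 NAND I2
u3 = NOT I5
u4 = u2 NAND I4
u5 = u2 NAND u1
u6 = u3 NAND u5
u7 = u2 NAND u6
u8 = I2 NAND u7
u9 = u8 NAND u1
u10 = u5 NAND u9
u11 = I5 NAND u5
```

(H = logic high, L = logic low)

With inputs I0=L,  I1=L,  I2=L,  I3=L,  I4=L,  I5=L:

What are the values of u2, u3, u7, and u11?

u1 = I3 NAND I1 = L NAND L = H
u2 = I0 NAND I2 = L NAND L = H
u3 = NOT I5 = NOT L = H
u5 = u2 NAND u1 = H NAND H = L
u6 = u3 NAND u5 = H NAND L = H
u7 = u2 NAND u6 = H NAND H = L
u11 = I5 NAND u5 = L NAND L = H

u2 = H  u3 = H  u7 = L  u11 = H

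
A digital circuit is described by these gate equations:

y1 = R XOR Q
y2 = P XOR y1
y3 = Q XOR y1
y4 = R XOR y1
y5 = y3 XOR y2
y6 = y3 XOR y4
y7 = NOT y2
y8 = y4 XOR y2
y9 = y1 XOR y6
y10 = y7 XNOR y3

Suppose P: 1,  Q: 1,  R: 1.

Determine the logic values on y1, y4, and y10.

y1 = R XOR Q = 1 XOR 1 = 0
y2 = P XOR y1 = 1 XOR 0 = 1
y3 = Q XOR y1 = 1 XOR 0 = 1
y4 = R XOR y1 = 1 XOR 0 = 1
y7 = NOT y2 = NOT 1 = 0
y10 = y7 XNOR y3 = 0 XNOR 1 = 0

y1 = 0, y4 = 1, y10 = 0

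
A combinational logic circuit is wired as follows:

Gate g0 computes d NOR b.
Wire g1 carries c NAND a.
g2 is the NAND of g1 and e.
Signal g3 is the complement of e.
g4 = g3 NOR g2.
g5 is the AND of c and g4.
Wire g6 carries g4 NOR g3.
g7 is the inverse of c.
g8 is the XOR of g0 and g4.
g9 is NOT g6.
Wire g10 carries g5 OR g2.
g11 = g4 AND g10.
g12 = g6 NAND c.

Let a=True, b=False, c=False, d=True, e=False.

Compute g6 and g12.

g6 = False, g12 = True

g1 = c NAND a = False NAND True = True
g2 = g1 NAND e = True NAND False = True
g3 = NOT e = NOT False = True
g4 = g3 NOR g2 = True NOR True = False
g6 = g4 NOR g3 = False NOR True = False
g12 = g6 NAND c = False NAND False = True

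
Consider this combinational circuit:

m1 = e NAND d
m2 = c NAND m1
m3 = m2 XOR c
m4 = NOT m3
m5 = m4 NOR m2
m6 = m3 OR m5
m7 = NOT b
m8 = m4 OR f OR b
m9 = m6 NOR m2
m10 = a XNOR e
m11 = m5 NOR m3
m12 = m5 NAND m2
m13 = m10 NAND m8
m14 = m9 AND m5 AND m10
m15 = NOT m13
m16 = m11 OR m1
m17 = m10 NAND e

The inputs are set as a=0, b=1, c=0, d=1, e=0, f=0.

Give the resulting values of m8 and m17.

m8 = 1  m17 = 1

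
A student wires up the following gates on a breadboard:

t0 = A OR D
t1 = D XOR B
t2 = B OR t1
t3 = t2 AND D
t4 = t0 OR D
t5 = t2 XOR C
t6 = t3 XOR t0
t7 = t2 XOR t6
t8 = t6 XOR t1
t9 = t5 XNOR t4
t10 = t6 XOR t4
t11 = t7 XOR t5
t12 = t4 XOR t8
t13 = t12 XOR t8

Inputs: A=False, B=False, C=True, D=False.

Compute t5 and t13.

t5 = True, t13 = False

t0 = A OR D = False OR False = False
t1 = D XOR B = False XOR False = False
t2 = B OR t1 = False OR False = False
t3 = t2 AND D = False AND False = False
t4 = t0 OR D = False OR False = False
t5 = t2 XOR C = False XOR True = True
t6 = t3 XOR t0 = False XOR False = False
t8 = t6 XOR t1 = False XOR False = False
t12 = t4 XOR t8 = False XOR False = False
t13 = t12 XOR t8 = False XOR False = False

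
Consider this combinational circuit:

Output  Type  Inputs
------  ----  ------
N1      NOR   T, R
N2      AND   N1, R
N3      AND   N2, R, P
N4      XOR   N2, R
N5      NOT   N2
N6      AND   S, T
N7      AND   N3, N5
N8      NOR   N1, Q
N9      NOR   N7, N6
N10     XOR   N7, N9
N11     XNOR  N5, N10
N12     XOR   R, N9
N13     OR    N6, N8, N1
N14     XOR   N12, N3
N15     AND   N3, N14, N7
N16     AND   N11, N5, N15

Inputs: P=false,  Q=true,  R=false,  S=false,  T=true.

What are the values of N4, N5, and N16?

N4 = false, N5 = true, N16 = false

N1 = T NOR R = true NOR false = false
N2 = N1 AND R = false AND false = false
N3 = N2 AND R AND P = false AND false AND false = false
N4 = N2 XOR R = false XOR false = false
N5 = NOT N2 = NOT false = true
N6 = S AND T = false AND true = false
N7 = N3 AND N5 = false AND true = false
N9 = N7 NOR N6 = false NOR false = true
N10 = N7 XOR N9 = false XOR true = true
N11 = N5 XNOR N10 = true XNOR true = true
N12 = R XOR N9 = false XOR true = true
N14 = N12 XOR N3 = true XOR false = true
N15 = N3 AND N14 AND N7 = false AND true AND false = false
N16 = N11 AND N5 AND N15 = true AND true AND false = false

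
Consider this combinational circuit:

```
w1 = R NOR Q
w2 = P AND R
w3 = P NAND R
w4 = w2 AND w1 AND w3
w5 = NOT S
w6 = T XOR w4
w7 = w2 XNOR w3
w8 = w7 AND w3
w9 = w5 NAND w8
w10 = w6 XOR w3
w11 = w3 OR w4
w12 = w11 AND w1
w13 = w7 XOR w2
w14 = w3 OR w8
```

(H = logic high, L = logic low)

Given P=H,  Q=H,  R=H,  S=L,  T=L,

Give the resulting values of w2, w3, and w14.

w2 = P AND R = H AND H = H
w3 = P NAND R = H NAND H = L
w7 = w2 XNOR w3 = H XNOR L = L
w8 = w7 AND w3 = L AND L = L
w14 = w3 OR w8 = L OR L = L

w2 = H, w3 = L, w14 = L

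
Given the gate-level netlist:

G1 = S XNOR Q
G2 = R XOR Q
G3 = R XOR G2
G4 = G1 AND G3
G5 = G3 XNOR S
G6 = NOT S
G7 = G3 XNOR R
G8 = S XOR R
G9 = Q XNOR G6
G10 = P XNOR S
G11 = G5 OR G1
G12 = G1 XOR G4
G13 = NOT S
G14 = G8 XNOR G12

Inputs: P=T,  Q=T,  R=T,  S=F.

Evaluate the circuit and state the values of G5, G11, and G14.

G5 = F  G11 = F  G14 = F

G1 = S XNOR Q = F XNOR T = F
G2 = R XOR Q = T XOR T = F
G3 = R XOR G2 = T XOR F = T
G4 = G1 AND G3 = F AND T = F
G5 = G3 XNOR S = T XNOR F = F
G8 = S XOR R = F XOR T = T
G11 = G5 OR G1 = F OR F = F
G12 = G1 XOR G4 = F XOR F = F
G14 = G8 XNOR G12 = T XNOR F = F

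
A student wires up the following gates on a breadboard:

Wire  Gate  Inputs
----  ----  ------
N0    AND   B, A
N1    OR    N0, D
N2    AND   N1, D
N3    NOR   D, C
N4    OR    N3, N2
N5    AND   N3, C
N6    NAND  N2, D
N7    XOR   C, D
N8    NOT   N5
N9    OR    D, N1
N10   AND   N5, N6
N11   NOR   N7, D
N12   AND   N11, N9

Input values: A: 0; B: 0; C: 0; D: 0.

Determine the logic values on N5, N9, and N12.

N0 = B AND A = 0 AND 0 = 0
N1 = N0 OR D = 0 OR 0 = 0
N3 = D NOR C = 0 NOR 0 = 1
N5 = N3 AND C = 1 AND 0 = 0
N7 = C XOR D = 0 XOR 0 = 0
N9 = D OR N1 = 0 OR 0 = 0
N11 = N7 NOR D = 0 NOR 0 = 1
N12 = N11 AND N9 = 1 AND 0 = 0

N5 = 0, N9 = 0, N12 = 0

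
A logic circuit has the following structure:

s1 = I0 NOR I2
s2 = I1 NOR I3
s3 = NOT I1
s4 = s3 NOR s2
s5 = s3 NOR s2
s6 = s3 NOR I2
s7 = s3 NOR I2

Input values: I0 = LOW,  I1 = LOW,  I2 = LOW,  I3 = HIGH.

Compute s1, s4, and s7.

s1 = I0 NOR I2 = LOW NOR LOW = HIGH
s2 = I1 NOR I3 = LOW NOR HIGH = LOW
s3 = NOT I1 = NOT LOW = HIGH
s4 = s3 NOR s2 = HIGH NOR LOW = LOW
s7 = s3 NOR I2 = HIGH NOR LOW = LOW

s1 = HIGH  s4 = LOW  s7 = LOW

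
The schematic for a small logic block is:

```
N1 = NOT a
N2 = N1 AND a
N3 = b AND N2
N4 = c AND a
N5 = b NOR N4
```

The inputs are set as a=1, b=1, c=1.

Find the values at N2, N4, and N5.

N2 = 0  N4 = 1  N5 = 0

N1 = NOT a = NOT 1 = 0
N2 = N1 AND a = 0 AND 1 = 0
N4 = c AND a = 1 AND 1 = 1
N5 = b NOR N4 = 1 NOR 1 = 0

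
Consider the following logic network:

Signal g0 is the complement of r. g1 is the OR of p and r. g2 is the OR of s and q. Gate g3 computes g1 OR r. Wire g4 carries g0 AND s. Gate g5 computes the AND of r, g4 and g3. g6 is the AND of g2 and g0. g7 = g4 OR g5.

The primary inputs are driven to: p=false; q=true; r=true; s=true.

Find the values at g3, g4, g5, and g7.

g0 = NOT r = NOT true = false
g1 = p OR r = false OR true = true
g3 = g1 OR r = true OR true = true
g4 = g0 AND s = false AND true = false
g5 = r AND g4 AND g3 = true AND false AND true = false
g7 = g4 OR g5 = false OR false = false

g3 = true  g4 = false  g5 = false  g7 = false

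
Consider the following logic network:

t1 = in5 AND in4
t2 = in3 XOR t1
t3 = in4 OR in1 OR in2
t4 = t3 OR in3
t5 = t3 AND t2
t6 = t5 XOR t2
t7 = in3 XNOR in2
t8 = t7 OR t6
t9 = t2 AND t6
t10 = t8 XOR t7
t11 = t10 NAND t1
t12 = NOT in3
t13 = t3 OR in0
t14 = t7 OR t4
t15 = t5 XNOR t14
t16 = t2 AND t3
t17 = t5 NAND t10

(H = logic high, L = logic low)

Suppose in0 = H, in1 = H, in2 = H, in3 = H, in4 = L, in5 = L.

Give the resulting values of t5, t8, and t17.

t5 = H, t8 = H, t17 = H

t1 = in5 AND in4 = L AND L = L
t2 = in3 XOR t1 = H XOR L = H
t3 = in4 OR in1 OR in2 = L OR H OR H = H
t5 = t3 AND t2 = H AND H = H
t6 = t5 XOR t2 = H XOR H = L
t7 = in3 XNOR in2 = H XNOR H = H
t8 = t7 OR t6 = H OR L = H
t10 = t8 XOR t7 = H XOR H = L
t17 = t5 NAND t10 = H NAND L = H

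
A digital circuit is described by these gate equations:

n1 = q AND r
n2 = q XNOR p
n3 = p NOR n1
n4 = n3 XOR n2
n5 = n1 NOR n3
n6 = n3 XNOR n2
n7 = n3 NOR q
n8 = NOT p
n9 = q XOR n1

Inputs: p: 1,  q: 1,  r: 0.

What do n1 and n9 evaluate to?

n1 = 0  n9 = 1

n1 = q AND r = 1 AND 0 = 0
n9 = q XOR n1 = 1 XOR 0 = 1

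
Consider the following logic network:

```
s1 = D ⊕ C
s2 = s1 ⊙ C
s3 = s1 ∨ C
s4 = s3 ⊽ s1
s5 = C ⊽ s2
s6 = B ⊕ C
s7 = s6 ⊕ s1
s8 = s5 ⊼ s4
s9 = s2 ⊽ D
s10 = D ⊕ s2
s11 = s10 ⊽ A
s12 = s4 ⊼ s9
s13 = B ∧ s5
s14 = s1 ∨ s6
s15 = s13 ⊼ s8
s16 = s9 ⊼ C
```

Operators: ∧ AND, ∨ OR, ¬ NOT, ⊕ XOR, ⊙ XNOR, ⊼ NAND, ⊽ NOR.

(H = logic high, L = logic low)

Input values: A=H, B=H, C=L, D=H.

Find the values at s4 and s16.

s1 = D XOR C = H XOR L = H
s2 = s1 XNOR C = H XNOR L = L
s3 = s1 OR C = H OR L = H
s4 = s3 NOR s1 = H NOR H = L
s9 = s2 NOR D = L NOR H = L
s16 = s9 NAND C = L NAND L = H

s4 = L; s16 = H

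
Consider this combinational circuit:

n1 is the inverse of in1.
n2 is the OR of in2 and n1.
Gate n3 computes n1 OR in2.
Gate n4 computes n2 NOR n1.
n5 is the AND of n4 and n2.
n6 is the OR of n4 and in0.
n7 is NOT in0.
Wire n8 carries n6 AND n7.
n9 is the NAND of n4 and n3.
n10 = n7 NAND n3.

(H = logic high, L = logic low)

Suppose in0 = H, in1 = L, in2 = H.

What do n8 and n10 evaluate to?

n8 = L, n10 = H

n1 = NOT in1 = NOT L = H
n2 = in2 OR n1 = H OR H = H
n3 = n1 OR in2 = H OR H = H
n4 = n2 NOR n1 = H NOR H = L
n6 = n4 OR in0 = L OR H = H
n7 = NOT in0 = NOT H = L
n8 = n6 AND n7 = H AND L = L
n10 = n7 NAND n3 = L NAND H = H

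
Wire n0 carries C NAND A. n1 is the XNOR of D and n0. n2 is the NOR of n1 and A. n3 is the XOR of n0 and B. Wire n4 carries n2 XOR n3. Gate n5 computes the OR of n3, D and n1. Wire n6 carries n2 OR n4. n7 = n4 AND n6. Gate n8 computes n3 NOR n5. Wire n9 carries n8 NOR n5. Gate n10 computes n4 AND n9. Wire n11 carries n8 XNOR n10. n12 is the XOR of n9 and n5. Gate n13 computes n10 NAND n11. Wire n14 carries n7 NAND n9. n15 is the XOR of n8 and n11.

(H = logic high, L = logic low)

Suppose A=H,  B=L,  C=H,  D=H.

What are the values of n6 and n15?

n0 = C NAND A = H NAND H = L
n1 = D XNOR n0 = H XNOR L = L
n2 = n1 NOR A = L NOR H = L
n3 = n0 XOR B = L XOR L = L
n4 = n2 XOR n3 = L XOR L = L
n5 = n3 OR D OR n1 = L OR H OR L = H
n6 = n2 OR n4 = L OR L = L
n8 = n3 NOR n5 = L NOR H = L
n9 = n8 NOR n5 = L NOR H = L
n10 = n4 AND n9 = L AND L = L
n11 = n8 XNOR n10 = L XNOR L = H
n15 = n8 XOR n11 = L XOR H = H

n6 = L; n15 = H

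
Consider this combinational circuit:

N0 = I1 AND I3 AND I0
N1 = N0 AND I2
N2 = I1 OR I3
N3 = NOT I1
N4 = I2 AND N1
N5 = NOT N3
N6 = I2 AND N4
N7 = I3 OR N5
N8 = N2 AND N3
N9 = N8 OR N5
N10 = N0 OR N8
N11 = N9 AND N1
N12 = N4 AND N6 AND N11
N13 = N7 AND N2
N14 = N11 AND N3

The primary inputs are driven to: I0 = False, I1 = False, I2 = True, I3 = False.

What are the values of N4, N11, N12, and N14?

N0 = I1 AND I3 AND I0 = False AND False AND False = False
N1 = N0 AND I2 = False AND True = False
N2 = I1 OR I3 = False OR False = False
N3 = NOT I1 = NOT False = True
N4 = I2 AND N1 = True AND False = False
N5 = NOT N3 = NOT True = False
N6 = I2 AND N4 = True AND False = False
N8 = N2 AND N3 = False AND True = False
N9 = N8 OR N5 = False OR False = False
N11 = N9 AND N1 = False AND False = False
N12 = N4 AND N6 AND N11 = False AND False AND False = False
N14 = N11 AND N3 = False AND True = False

N4 = False, N11 = False, N12 = False, N14 = False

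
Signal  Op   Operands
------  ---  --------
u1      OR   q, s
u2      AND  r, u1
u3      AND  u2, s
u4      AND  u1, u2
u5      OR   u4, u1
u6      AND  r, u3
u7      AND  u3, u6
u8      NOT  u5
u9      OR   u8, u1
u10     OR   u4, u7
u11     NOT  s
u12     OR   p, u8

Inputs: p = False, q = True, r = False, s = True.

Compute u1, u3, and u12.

u1 = True, u3 = False, u12 = False

u1 = q OR s = True OR True = True
u2 = r AND u1 = False AND True = False
u3 = u2 AND s = False AND True = False
u4 = u1 AND u2 = True AND False = False
u5 = u4 OR u1 = False OR True = True
u8 = NOT u5 = NOT True = False
u12 = p OR u8 = False OR False = False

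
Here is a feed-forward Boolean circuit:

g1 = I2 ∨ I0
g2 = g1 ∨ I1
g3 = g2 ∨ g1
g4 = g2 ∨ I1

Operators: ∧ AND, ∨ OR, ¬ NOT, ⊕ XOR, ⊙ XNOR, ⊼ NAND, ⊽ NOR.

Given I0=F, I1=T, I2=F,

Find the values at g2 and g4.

g2 = T; g4 = T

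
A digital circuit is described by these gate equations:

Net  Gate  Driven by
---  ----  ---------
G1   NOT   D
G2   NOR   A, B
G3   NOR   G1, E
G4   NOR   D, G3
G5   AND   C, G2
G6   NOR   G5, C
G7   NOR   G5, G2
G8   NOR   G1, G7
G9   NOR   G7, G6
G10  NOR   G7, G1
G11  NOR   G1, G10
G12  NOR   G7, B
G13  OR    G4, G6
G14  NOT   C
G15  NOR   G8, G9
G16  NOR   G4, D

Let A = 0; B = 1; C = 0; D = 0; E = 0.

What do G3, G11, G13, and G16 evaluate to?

G3 = 0, G11 = 0, G13 = 1, G16 = 0

G1 = NOT D = NOT 0 = 1
G2 = A NOR B = 0 NOR 1 = 0
G3 = G1 NOR E = 1 NOR 0 = 0
G4 = D NOR G3 = 0 NOR 0 = 1
G5 = C AND G2 = 0 AND 0 = 0
G6 = G5 NOR C = 0 NOR 0 = 1
G7 = G5 NOR G2 = 0 NOR 0 = 1
G10 = G7 NOR G1 = 1 NOR 1 = 0
G11 = G1 NOR G10 = 1 NOR 0 = 0
G13 = G4 OR G6 = 1 OR 1 = 1
G16 = G4 NOR D = 1 NOR 0 = 0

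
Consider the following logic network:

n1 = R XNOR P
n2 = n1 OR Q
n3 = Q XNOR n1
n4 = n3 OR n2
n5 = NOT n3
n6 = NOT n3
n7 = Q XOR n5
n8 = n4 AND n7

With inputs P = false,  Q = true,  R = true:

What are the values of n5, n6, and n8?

n5 = true, n6 = true, n8 = false

n1 = R XNOR P = true XNOR false = false
n2 = n1 OR Q = false OR true = true
n3 = Q XNOR n1 = true XNOR false = false
n4 = n3 OR n2 = false OR true = true
n5 = NOT n3 = NOT false = true
n6 = NOT n3 = NOT false = true
n7 = Q XOR n5 = true XOR true = false
n8 = n4 AND n7 = true AND false = false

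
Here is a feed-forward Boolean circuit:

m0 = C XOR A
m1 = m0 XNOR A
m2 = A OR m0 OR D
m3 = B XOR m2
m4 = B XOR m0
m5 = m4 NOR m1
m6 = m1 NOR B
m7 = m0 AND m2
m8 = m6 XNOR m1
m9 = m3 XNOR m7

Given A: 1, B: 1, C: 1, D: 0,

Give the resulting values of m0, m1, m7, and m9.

m0 = 0, m1 = 0, m7 = 0, m9 = 1

m0 = C XOR A = 1 XOR 1 = 0
m1 = m0 XNOR A = 0 XNOR 1 = 0
m2 = A OR m0 OR D = 1 OR 0 OR 0 = 1
m3 = B XOR m2 = 1 XOR 1 = 0
m7 = m0 AND m2 = 0 AND 1 = 0
m9 = m3 XNOR m7 = 0 XNOR 0 = 1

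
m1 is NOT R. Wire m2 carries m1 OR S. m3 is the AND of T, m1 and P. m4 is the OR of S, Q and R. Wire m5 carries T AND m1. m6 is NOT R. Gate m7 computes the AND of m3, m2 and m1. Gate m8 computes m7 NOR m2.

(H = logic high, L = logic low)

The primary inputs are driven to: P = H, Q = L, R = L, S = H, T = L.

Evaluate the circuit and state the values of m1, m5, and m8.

m1 = NOT R = NOT L = H
m2 = m1 OR S = H OR H = H
m3 = T AND m1 AND P = L AND H AND H = L
m5 = T AND m1 = L AND H = L
m7 = m3 AND m2 AND m1 = L AND H AND H = L
m8 = m7 NOR m2 = L NOR H = L

m1 = H, m5 = L, m8 = L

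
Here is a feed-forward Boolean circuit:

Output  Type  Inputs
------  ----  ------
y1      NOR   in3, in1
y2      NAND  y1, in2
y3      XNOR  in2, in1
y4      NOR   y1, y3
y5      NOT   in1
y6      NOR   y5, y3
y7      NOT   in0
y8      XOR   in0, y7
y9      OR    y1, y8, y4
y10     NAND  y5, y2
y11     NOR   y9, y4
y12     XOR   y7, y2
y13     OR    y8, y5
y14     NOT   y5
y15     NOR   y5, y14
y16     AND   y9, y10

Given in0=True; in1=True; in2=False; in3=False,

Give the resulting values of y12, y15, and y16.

y12 = True; y15 = False; y16 = True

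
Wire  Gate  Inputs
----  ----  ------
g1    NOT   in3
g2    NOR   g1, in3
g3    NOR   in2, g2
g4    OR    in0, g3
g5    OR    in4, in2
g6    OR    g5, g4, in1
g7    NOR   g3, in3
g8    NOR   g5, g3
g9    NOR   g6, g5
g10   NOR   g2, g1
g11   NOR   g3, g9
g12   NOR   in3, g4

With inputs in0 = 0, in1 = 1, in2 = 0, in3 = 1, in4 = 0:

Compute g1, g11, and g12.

g1 = 0, g11 = 0, g12 = 0

g1 = NOT in3 = NOT 1 = 0
g2 = g1 NOR in3 = 0 NOR 1 = 0
g3 = in2 NOR g2 = 0 NOR 0 = 1
g4 = in0 OR g3 = 0 OR 1 = 1
g5 = in4 OR in2 = 0 OR 0 = 0
g6 = g5 OR g4 OR in1 = 0 OR 1 OR 1 = 1
g9 = g6 NOR g5 = 1 NOR 0 = 0
g11 = g3 NOR g9 = 1 NOR 0 = 0
g12 = in3 NOR g4 = 1 NOR 1 = 0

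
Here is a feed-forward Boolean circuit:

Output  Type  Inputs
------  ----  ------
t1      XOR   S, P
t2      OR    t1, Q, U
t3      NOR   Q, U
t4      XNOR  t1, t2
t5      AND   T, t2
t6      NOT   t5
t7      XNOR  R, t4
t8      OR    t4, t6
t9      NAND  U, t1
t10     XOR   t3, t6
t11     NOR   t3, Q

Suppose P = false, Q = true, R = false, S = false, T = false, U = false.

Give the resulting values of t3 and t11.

t3 = Q NOR U = true NOR false = false
t11 = t3 NOR Q = false NOR true = false

t3 = false, t11 = false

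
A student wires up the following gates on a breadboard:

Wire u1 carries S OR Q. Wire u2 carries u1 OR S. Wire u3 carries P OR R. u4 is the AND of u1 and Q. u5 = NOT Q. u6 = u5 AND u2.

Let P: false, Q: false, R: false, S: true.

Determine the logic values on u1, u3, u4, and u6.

u1 = S OR Q = true OR false = true
u2 = u1 OR S = true OR true = true
u3 = P OR R = false OR false = false
u4 = u1 AND Q = true AND false = false
u5 = NOT Q = NOT false = true
u6 = u5 AND u2 = true AND true = true

u1 = true  u3 = false  u4 = false  u6 = true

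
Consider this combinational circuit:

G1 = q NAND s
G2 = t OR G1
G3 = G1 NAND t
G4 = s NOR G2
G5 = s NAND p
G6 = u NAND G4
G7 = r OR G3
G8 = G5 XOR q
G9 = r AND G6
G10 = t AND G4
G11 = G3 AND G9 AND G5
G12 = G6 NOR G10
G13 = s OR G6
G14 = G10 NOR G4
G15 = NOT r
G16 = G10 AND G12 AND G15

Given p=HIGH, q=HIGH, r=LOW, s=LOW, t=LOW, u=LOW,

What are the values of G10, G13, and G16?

G1 = q NAND s = HIGH NAND LOW = HIGH
G2 = t OR G1 = LOW OR HIGH = HIGH
G4 = s NOR G2 = LOW NOR HIGH = LOW
G6 = u NAND G4 = LOW NAND LOW = HIGH
G10 = t AND G4 = LOW AND LOW = LOW
G12 = G6 NOR G10 = HIGH NOR LOW = LOW
G13 = s OR G6 = LOW OR HIGH = HIGH
G15 = NOT r = NOT LOW = HIGH
G16 = G10 AND G12 AND G15 = LOW AND LOW AND HIGH = LOW

G10 = LOW, G13 = HIGH, G16 = LOW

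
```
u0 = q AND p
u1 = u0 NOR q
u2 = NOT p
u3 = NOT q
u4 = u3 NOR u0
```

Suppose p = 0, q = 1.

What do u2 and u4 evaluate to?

u0 = q AND p = 1 AND 0 = 0
u2 = NOT p = NOT 0 = 1
u3 = NOT q = NOT 1 = 0
u4 = u3 NOR u0 = 0 NOR 0 = 1

u2 = 1  u4 = 1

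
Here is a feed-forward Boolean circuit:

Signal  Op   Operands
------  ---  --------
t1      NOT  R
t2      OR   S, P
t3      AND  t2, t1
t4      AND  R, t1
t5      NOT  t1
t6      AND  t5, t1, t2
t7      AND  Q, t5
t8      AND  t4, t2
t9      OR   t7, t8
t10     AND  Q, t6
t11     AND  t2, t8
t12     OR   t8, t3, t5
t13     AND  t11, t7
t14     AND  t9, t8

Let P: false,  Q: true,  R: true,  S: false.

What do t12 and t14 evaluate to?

t12 = true, t14 = false

t1 = NOT R = NOT true = false
t2 = S OR P = false OR false = false
t3 = t2 AND t1 = false AND false = false
t4 = R AND t1 = true AND false = false
t5 = NOT t1 = NOT false = true
t7 = Q AND t5 = true AND true = true
t8 = t4 AND t2 = false AND false = false
t9 = t7 OR t8 = true OR false = true
t12 = t8 OR t3 OR t5 = false OR false OR true = true
t14 = t9 AND t8 = true AND false = false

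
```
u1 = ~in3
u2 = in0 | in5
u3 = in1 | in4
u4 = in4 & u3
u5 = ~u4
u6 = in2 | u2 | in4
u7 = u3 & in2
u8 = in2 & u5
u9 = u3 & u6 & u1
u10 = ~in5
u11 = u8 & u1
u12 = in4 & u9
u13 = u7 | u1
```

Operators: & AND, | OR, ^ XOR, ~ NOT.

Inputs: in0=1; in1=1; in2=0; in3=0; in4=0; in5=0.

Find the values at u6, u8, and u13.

u1 = NOT in3 = NOT 0 = 1
u2 = in0 OR in5 = 1 OR 0 = 1
u3 = in1 OR in4 = 1 OR 0 = 1
u4 = in4 AND u3 = 0 AND 1 = 0
u5 = NOT u4 = NOT 0 = 1
u6 = in2 OR u2 OR in4 = 0 OR 1 OR 0 = 1
u7 = u3 AND in2 = 1 AND 0 = 0
u8 = in2 AND u5 = 0 AND 1 = 0
u13 = u7 OR u1 = 0 OR 1 = 1

u6 = 1, u8 = 0, u13 = 1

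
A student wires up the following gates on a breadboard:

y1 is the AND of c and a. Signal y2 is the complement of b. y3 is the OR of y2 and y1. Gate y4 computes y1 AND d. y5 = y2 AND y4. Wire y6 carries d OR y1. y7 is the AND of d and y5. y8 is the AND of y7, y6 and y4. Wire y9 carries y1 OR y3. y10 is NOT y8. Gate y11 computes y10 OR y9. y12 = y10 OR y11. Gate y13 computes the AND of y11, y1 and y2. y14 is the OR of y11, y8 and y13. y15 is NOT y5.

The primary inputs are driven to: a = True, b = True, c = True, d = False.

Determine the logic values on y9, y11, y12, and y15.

y9 = True; y11 = True; y12 = True; y15 = True

y1 = c AND a = True AND True = True
y2 = NOT b = NOT True = False
y3 = y2 OR y1 = False OR True = True
y4 = y1 AND d = True AND False = False
y5 = y2 AND y4 = False AND False = False
y6 = d OR y1 = False OR True = True
y7 = d AND y5 = False AND False = False
y8 = y7 AND y6 AND y4 = False AND True AND False = False
y9 = y1 OR y3 = True OR True = True
y10 = NOT y8 = NOT False = True
y11 = y10 OR y9 = True OR True = True
y12 = y10 OR y11 = True OR True = True
y15 = NOT y5 = NOT False = True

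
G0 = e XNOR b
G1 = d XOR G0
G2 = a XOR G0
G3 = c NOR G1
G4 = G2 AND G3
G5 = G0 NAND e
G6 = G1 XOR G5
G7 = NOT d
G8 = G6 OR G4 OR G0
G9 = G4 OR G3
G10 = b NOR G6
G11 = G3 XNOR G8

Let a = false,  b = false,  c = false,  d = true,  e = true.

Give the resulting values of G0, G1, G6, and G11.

G0 = false  G1 = true  G6 = false  G11 = true

G0 = e XNOR b = true XNOR false = false
G1 = d XOR G0 = true XOR false = true
G2 = a XOR G0 = false XOR false = false
G3 = c NOR G1 = false NOR true = false
G4 = G2 AND G3 = false AND false = false
G5 = G0 NAND e = false NAND true = true
G6 = G1 XOR G5 = true XOR true = false
G8 = G6 OR G4 OR G0 = false OR false OR false = false
G11 = G3 XNOR G8 = false XNOR false = true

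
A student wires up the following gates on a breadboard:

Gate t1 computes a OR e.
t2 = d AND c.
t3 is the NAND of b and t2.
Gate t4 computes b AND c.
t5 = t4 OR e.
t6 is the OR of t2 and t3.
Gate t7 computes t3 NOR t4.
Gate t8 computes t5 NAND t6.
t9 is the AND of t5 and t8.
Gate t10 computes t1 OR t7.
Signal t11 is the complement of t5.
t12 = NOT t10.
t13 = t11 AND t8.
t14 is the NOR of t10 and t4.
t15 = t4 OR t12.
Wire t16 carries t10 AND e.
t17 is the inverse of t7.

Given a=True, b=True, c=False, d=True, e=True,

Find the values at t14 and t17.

t14 = False, t17 = True

t1 = a OR e = True OR True = True
t2 = d AND c = True AND False = False
t3 = b NAND t2 = True NAND False = True
t4 = b AND c = True AND False = False
t7 = t3 NOR t4 = True NOR False = False
t10 = t1 OR t7 = True OR False = True
t14 = t10 NOR t4 = True NOR False = False
t17 = NOT t7 = NOT False = True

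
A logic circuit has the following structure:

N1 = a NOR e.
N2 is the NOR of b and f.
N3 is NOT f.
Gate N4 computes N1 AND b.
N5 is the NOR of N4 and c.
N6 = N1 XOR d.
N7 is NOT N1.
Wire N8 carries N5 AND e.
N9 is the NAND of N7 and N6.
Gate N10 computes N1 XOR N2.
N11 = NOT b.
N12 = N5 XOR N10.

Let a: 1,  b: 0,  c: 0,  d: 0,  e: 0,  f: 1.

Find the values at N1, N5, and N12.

N1 = a NOR e = 1 NOR 0 = 0
N2 = b NOR f = 0 NOR 1 = 0
N4 = N1 AND b = 0 AND 0 = 0
N5 = N4 NOR c = 0 NOR 0 = 1
N10 = N1 XOR N2 = 0 XOR 0 = 0
N12 = N5 XOR N10 = 1 XOR 0 = 1

N1 = 0, N5 = 1, N12 = 1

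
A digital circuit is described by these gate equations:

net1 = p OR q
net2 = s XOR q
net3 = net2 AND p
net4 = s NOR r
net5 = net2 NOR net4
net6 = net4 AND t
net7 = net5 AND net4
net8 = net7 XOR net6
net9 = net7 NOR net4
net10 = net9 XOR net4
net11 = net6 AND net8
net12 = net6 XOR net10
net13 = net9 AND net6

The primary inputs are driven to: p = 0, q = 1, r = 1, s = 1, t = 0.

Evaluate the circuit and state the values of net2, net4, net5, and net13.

net2 = s XOR q = 1 XOR 1 = 0
net4 = s NOR r = 1 NOR 1 = 0
net5 = net2 NOR net4 = 0 NOR 0 = 1
net6 = net4 AND t = 0 AND 0 = 0
net7 = net5 AND net4 = 1 AND 0 = 0
net9 = net7 NOR net4 = 0 NOR 0 = 1
net13 = net9 AND net6 = 1 AND 0 = 0

net2 = 0, net4 = 0, net5 = 1, net13 = 0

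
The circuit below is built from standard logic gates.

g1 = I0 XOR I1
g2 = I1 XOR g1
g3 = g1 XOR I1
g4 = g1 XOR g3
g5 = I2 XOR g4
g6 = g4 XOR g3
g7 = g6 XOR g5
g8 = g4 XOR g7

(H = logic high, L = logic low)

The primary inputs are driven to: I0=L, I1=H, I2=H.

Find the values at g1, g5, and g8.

g1 = H  g5 = L  g8 = L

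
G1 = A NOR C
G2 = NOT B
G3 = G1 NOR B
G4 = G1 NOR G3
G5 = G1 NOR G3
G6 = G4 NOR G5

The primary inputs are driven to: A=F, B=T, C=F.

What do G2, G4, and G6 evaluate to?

G2 = F, G4 = F, G6 = T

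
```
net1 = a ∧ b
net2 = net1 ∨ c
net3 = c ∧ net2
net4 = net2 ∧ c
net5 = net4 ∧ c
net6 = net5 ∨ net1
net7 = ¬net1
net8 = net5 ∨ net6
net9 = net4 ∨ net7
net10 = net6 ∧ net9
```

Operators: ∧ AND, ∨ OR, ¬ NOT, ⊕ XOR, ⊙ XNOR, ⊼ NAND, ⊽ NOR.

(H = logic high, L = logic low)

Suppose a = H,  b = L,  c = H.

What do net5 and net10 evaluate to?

net5 = H, net10 = H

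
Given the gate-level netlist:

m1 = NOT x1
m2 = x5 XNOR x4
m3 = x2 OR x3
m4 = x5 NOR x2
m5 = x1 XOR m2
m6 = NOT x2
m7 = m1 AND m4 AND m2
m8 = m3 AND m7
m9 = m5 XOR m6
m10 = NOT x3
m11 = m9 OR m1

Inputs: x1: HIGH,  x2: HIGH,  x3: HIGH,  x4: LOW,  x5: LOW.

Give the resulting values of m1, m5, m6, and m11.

m1 = NOT x1 = NOT HIGH = LOW
m2 = x5 XNOR x4 = LOW XNOR LOW = HIGH
m5 = x1 XOR m2 = HIGH XOR HIGH = LOW
m6 = NOT x2 = NOT HIGH = LOW
m9 = m5 XOR m6 = LOW XOR LOW = LOW
m11 = m9 OR m1 = LOW OR LOW = LOW

m1 = LOW, m5 = LOW, m6 = LOW, m11 = LOW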